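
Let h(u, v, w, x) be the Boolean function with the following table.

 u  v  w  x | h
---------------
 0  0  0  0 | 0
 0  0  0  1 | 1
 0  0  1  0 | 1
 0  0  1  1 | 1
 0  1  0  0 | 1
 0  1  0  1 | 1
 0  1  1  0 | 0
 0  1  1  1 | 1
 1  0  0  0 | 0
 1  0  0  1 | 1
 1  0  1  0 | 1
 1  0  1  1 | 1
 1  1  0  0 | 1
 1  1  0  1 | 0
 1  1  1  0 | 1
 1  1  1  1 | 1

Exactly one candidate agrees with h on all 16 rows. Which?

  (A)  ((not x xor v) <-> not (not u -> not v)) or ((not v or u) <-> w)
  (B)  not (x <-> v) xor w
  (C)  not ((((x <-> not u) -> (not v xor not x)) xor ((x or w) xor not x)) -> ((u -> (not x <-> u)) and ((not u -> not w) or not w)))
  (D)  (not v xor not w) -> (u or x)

(B): at (0,0,1,1) it gives 0, but h = 1 — eliminated.
(C): at (0,0,0,1) it gives 0, but h = 1 — eliminated.
(D): at (0,0,0,0) it gives 1, but h = 0 — eliminated.
Only (A) survives; checking it on all 16 rows confirms it matches h.

A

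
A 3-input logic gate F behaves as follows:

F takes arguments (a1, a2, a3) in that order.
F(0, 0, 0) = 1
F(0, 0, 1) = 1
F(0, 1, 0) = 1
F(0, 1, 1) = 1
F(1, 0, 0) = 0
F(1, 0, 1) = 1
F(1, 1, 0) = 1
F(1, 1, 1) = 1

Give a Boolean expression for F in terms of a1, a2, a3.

F is 0 on exactly one input, (1,0,0), whose minterm is a1·¬a2·¬a3. So F is the negation of that single conjunction.

F(a1, a2, a3) = not ((a1 and not a2) and not a3)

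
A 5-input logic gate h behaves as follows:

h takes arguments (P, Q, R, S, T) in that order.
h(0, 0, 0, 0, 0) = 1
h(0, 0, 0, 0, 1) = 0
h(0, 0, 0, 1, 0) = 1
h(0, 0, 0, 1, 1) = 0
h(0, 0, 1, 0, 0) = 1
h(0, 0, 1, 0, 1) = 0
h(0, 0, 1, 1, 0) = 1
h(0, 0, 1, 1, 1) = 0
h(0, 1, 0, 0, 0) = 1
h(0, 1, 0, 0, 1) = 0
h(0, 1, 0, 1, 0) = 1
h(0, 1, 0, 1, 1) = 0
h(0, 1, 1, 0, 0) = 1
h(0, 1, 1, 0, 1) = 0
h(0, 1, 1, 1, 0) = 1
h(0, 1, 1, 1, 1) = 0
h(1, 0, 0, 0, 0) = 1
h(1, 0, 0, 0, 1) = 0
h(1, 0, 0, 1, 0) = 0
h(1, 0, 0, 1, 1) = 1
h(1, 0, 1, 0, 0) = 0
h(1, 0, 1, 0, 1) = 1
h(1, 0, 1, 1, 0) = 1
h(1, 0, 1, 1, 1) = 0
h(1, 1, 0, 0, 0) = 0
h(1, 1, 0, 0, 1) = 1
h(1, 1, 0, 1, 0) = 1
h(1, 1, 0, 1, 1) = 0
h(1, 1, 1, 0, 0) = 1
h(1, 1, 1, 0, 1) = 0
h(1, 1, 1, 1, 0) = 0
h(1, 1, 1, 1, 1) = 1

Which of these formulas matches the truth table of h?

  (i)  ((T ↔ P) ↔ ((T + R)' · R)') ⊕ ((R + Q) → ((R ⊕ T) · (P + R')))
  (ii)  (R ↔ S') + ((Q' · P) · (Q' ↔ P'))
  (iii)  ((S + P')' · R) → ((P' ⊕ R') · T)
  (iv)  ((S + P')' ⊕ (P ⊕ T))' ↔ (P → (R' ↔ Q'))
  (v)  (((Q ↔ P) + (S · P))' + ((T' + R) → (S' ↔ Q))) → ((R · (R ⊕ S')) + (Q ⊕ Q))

(i): at (0,0,0,0,0) it gives 0, but h = 1 — eliminated.
(ii): at (0,0,0,0,0) it gives 0, but h = 1 — eliminated.
(iii): at (0,0,0,0,1) it gives 1, but h = 0 — eliminated.
(v): at (0,0,0,1,0) it gives 0, but h = 1 — eliminated.
(iv) is the remaining candidate, and it agrees with h on all 32 inputs.

iv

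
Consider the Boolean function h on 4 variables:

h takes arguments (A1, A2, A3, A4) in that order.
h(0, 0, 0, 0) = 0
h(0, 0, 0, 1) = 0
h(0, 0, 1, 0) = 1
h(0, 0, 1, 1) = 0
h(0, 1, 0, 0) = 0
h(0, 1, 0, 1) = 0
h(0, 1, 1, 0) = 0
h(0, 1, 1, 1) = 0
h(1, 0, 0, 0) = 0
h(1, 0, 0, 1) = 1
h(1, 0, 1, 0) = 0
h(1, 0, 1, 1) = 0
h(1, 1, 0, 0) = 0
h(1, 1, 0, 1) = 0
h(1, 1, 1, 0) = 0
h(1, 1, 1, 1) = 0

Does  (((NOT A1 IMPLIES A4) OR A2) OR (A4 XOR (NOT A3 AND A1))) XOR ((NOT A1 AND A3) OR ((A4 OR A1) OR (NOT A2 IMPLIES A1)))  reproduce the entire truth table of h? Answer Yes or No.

Check the formula against h row by row:
  A1=0, A2=0, A3=0, A4=0: formula gives 0, h = 0 ✓
  A1=0, A2=0, A3=0, A4=1: formula gives 0, h = 0 ✓
  A1=0, A2=0, A3=1, A4=0: formula gives 1, h = 1 ✓
  A1=0, A2=0, A3=1, A4=1: formula gives 0, h = 0 ✓
  …
  A1=1, A2=0, A3=0, A4=1: formula gives 0, but h = 1 ✗
A single disagreement suffices: at (1,0,0,1) they differ, so the formula does not compute h.

No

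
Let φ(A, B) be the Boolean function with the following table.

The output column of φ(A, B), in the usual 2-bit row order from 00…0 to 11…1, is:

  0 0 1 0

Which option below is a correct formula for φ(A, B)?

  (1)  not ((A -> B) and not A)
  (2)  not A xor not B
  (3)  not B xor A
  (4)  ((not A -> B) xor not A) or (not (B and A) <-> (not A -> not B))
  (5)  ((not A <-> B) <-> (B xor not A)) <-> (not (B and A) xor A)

5

(1) fails at (1,1): the formula yields 1, φ is 0.
(2) fails at (0,1): the formula yields 1, φ is 0.
(3) fails at (0,0): the formula yields 1, φ is 0.
(4) fails at (0,0): the formula yields 1, φ is 0.
That leaves (5). Evaluating it on every row reproduces the table of φ exactly.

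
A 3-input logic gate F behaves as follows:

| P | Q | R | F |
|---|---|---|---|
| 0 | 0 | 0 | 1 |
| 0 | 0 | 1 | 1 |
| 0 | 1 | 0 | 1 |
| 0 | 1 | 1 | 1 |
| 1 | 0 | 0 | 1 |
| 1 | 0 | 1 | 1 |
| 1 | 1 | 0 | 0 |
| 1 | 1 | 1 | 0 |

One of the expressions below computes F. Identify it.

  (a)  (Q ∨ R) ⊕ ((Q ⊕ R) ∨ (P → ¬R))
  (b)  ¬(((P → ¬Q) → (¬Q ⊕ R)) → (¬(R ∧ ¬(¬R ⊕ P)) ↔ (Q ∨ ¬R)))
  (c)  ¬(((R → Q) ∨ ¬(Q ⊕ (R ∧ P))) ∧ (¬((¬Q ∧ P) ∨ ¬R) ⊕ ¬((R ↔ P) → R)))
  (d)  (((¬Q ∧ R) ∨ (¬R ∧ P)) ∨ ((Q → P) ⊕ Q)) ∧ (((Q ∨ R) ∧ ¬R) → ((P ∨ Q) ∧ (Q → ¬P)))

d

(a) fails at (0,0,1): the formula yields 0, F is 1.
(b) fails at (0,0,0): the formula yields 0, F is 1.
(c) fails at (0,0,0): the formula yields 0, F is 1.
(d) is the remaining candidate, and it agrees with F on all 8 inputs.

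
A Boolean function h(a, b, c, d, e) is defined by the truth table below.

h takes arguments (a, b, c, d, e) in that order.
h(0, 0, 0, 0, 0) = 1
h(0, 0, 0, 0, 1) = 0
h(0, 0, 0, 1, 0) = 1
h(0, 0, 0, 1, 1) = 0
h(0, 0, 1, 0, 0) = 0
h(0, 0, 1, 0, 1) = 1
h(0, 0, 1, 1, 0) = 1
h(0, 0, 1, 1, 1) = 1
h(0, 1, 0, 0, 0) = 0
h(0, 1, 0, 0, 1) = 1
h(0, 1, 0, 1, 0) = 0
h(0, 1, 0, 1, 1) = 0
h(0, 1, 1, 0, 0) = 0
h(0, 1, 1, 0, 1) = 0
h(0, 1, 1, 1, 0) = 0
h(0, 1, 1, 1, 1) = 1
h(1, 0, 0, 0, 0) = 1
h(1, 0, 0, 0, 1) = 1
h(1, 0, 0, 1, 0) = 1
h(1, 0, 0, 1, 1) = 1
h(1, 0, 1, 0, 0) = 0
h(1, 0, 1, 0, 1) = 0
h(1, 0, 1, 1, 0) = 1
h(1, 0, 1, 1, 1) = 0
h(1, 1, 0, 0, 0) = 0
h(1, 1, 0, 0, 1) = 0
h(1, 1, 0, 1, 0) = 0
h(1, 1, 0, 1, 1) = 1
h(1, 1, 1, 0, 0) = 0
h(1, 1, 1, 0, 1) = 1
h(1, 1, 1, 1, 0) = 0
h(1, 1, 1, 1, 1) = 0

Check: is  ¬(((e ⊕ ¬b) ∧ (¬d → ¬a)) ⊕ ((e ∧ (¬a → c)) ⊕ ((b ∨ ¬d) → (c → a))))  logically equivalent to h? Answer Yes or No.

Test each input against both h and the formula:
  a=0, b=0, c=0, d=0, e=0: formula gives 1, h = 1 ✓
  a=0, b=0, c=0, d=0, e=1: formula gives 0, h = 0 ✓
  a=0, b=0, c=0, d=1, e=0: formula gives 1, h = 1 ✓
  a=0, b=0, c=0, d=1, e=1: formula gives 0, h = 0 ✓
  …
  a=0, b=0, c=1, d=0, e=1: formula gives 0, but h = 1 ✗
A single disagreement suffices: at (0,0,1,0,1) they differ, so the formula does not compute h.

No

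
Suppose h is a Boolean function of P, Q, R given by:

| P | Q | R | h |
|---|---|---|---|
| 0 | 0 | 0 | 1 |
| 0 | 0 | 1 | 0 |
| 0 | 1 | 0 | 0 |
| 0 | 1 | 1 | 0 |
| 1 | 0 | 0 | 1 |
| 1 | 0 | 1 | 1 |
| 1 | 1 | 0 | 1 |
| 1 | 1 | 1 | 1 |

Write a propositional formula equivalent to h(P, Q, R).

h is 0 on only 3 rows — (0,0,1), (0,1,0), (0,1,1). Writing each as a minterm (¬P·¬Q·R, ¬P·Q·¬R, ¬P·Q·R) and OR-ing them characterizes exactly where h=0, so h is the negation of that disjunction.

h(P, Q, R) = NOT ((((NOT P AND NOT Q) AND R) OR ((NOT P AND Q) AND NOT R)) OR ((NOT P AND Q) AND R))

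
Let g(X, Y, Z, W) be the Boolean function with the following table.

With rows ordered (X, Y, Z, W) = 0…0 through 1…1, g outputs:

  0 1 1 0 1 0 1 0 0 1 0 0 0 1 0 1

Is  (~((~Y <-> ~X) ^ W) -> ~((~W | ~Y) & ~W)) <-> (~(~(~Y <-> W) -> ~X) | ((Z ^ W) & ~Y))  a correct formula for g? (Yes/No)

Test each input against both g and the formula:
  X=0, Y=0, Z=0, W=0: formula gives 0, g = 0 ✓
  X=0, Y=0, Z=0, W=1: formula gives 1, g = 1 ✓
  X=0, Y=0, Z=1, W=0: formula gives 1, g = 1 ✓
  X=0, Y=0, Z=1, W=1: formula gives 0, g = 0 ✓
  …and likewise for the remaining 12 rows.
Every row agrees, so the formula is equivalent.

Yes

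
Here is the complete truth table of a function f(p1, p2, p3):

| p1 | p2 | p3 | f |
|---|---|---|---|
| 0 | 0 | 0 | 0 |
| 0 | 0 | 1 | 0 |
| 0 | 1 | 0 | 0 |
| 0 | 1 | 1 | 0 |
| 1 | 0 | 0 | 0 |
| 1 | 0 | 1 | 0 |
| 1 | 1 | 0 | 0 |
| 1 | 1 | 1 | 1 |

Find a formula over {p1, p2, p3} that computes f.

f(p1, p2, p3) = (p1 AND p2) AND p3

The output is 1 only when every input is 1 — the AND of all inputs.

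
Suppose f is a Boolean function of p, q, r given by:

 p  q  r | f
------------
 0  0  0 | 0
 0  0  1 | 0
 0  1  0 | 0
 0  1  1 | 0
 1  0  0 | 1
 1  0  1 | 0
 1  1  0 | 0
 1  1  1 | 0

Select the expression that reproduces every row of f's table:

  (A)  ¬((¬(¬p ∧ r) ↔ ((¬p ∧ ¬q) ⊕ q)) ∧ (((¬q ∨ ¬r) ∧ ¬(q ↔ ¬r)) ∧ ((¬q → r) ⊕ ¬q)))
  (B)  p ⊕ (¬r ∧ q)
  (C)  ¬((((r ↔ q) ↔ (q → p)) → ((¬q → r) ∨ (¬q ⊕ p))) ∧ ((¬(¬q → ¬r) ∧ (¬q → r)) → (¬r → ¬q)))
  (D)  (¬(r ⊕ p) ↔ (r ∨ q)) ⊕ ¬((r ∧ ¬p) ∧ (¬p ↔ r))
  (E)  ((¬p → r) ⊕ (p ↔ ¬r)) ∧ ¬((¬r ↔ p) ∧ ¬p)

(A): at (0,0,1) it gives 1, but f = 0 — eliminated.
(B): at (0,1,0) it gives 1, but f = 0 — eliminated.
(D): at (0,0,0) it gives 1, but f = 0 — eliminated.
(E): at (1,0,0) it gives 0, but f = 1 — eliminated.
That leaves (C). Evaluating it on every row reproduces the table of f exactly.

C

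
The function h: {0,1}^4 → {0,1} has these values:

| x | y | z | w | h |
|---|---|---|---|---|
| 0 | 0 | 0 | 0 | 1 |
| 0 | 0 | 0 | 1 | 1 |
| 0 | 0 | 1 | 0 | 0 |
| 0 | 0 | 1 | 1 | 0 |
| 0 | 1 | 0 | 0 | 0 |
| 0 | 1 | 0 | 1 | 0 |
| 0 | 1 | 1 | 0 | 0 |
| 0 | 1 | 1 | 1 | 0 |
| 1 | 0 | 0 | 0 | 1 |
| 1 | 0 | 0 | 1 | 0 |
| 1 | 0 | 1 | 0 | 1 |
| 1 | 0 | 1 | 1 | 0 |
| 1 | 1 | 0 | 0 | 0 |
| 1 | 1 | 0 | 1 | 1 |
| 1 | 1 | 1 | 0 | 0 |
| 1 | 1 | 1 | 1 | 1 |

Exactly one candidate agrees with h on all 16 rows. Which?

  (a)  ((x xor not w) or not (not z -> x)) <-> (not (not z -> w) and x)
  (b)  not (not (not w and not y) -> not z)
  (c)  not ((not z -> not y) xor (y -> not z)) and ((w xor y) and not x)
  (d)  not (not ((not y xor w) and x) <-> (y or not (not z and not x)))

(a): at (0,0,0,0) it gives 0, but h = 1 — eliminated.
(b): at (0,0,0,0) it gives 0, but h = 1 — eliminated.
(c): at (0,0,0,0) it gives 0, but h = 1 — eliminated.
That leaves (d). Evaluating it on every row reproduces the table of h exactly.

d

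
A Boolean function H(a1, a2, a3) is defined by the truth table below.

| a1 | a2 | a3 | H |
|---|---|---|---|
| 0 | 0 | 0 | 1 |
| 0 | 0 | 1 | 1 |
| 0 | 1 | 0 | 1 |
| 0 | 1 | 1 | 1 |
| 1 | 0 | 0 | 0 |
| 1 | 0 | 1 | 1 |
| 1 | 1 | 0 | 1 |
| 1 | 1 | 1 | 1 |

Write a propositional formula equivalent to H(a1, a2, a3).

H(a1, a2, a3) = ~((a1 & ~a2) & ~a3)

Only row (1,0,0) gives 0. So H is 1 everywhere except there — the complement of the minterm a1·¬a2·¬a3.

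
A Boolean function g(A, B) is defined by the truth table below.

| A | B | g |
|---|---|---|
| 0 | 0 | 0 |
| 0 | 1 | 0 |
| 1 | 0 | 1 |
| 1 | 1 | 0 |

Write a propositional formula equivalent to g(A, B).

Only row (1,0) gives 1. That row's minterm A·¬B is g directly.

g(A, B) = A & ~B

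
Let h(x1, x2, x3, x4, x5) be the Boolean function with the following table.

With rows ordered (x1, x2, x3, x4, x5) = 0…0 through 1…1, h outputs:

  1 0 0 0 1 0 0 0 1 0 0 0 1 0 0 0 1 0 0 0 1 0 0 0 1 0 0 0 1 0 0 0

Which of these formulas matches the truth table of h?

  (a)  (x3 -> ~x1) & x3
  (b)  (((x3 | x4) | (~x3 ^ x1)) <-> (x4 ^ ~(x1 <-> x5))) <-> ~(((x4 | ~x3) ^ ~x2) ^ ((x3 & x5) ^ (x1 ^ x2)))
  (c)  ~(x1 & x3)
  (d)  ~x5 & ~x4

d

(a): at (0,0,0,0,0) it gives 0, but h = 1 — eliminated.
(b): at (0,0,0,0,0) it gives 0, but h = 1 — eliminated.
(c): at (0,0,0,0,1) it gives 1, but h = 0 — eliminated.
(d) is the remaining candidate, and it agrees with h on all 32 inputs.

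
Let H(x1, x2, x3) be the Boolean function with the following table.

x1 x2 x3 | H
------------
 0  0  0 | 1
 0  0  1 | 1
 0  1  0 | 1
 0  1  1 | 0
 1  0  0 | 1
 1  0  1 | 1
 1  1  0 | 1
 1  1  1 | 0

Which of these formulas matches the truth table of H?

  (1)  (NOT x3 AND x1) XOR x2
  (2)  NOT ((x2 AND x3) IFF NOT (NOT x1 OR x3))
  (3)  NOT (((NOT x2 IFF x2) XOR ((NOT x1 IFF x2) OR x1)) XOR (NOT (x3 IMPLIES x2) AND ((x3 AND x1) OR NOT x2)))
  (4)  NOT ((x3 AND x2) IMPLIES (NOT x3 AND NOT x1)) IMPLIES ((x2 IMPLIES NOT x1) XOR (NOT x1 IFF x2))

4

(1) disagrees with H on (0,0,0) (formula → 0, table → 1); rule it out.
(2) disagrees with H on (0,0,0) (formula → 0, table → 1); rule it out.
(3) disagrees with H on (0,0,1) (formula → 0, table → 1); rule it out.
(4) is the remaining candidate, and it agrees with H on all 8 inputs.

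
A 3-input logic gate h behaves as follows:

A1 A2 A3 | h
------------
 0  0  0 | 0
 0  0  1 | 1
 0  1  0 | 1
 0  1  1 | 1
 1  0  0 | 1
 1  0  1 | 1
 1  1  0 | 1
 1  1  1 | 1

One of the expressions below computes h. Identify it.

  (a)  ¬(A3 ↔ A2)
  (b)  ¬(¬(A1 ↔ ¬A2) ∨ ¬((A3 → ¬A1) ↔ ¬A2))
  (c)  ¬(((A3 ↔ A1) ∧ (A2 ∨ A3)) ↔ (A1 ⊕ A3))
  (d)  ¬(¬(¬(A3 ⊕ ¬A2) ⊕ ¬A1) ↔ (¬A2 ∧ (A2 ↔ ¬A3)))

c

(a) fails at (0,1,1): the formula yields 0, h is 1.
(b) fails at (0,0,1): the formula yields 0, h is 1.
(d) fails at (0,0,1): the formula yields 0, h is 1.
(c) is the remaining candidate, and it agrees with h on all 8 inputs.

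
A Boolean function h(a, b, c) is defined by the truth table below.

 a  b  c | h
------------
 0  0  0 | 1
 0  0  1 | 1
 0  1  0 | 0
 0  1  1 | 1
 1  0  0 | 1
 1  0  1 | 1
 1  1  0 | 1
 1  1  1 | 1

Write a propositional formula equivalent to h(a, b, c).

Only row (0,1,0) gives 0. So h is 1 everywhere except there — the complement of the minterm ¬a·b·¬c.

h(a, b, c) = ¬((¬a ∧ b) ∧ ¬c)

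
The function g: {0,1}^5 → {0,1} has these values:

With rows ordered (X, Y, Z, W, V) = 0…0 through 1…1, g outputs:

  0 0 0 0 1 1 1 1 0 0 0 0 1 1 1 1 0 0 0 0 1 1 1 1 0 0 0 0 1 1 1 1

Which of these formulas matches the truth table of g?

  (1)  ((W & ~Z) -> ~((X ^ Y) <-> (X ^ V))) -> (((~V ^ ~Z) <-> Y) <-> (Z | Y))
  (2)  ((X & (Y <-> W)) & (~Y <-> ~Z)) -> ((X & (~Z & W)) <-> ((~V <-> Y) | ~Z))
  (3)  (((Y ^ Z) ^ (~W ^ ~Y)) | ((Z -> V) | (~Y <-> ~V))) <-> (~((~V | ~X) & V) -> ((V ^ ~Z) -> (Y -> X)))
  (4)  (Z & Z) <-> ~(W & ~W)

4

(1): at (0,0,0,0,1) it gives 1, but g = 0 — eliminated.
(2): at (0,0,0,0,0) it gives 1, but g = 0 — eliminated.
(3): at (0,0,0,0,0) it gives 1, but g = 0 — eliminated.
(4) is the remaining candidate, and it agrees with g on all 32 inputs.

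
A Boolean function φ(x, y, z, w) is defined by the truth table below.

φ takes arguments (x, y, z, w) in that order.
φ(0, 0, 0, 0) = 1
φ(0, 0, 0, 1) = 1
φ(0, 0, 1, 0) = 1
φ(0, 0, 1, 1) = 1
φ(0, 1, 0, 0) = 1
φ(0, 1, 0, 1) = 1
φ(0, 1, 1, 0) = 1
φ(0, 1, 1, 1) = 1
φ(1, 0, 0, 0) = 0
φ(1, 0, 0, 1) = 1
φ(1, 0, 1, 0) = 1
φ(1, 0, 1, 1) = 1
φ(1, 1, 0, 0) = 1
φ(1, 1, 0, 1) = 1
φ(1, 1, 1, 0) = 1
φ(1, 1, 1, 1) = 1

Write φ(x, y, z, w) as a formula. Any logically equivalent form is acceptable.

Only row (1,0,0,0) gives 0. So φ is 1 everywhere except there — the complement of the minterm x·¬y·¬z·¬w.

φ(x, y, z, w) = ¬(((x ∧ ¬y) ∧ ¬z) ∧ ¬w)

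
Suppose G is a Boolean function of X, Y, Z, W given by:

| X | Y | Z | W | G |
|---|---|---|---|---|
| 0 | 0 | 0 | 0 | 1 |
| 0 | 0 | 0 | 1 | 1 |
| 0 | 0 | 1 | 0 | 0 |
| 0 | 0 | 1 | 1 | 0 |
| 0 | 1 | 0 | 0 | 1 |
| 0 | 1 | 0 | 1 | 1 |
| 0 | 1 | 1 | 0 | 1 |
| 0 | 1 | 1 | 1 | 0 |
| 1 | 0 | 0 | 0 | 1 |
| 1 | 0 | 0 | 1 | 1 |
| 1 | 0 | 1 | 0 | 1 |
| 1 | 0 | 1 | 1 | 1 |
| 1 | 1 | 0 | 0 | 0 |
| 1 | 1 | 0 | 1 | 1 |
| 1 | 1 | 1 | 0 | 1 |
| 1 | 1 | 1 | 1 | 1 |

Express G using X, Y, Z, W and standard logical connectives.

There are just 4 zero rows: (0,0,1,0), (0,0,1,1), (0,1,1,1), (1,1,0,0). Their minterms are ¬X·¬Y·Z·¬W, ¬X·¬Y·Z·W, ¬X·Y·Z·W, X·Y·¬Z·¬W; the OR of those covers precisely the 0-outputs, and negating it yields G.

G(X, Y, Z, W) = not ((((((not X and not Y) and Z) and not W) or (((not X and not Y) and Z) and W)) or (((not X and Y) and Z) and W)) or (((X and Y) and not Z) and not W))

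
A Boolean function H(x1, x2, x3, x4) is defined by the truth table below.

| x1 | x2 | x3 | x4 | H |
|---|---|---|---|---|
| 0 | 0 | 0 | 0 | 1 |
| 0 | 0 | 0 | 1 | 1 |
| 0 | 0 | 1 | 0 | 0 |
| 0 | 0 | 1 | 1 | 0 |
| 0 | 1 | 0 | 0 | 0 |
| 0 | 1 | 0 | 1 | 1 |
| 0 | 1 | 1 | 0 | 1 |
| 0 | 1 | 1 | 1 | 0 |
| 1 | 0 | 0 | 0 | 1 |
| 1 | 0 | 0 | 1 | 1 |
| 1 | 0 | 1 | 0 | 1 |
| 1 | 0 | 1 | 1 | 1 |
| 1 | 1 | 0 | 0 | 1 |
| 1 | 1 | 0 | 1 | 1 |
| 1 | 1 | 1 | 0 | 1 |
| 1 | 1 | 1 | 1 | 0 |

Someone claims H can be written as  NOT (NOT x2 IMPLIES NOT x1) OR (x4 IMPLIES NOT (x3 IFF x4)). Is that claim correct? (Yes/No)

No

Evaluate NOT (NOT x2 IMPLIES NOT x1) OR (x4 IMPLIES NOT (x3 IFF x4)) on each row and compare to H:
  x1=0, x2=0, x3=0, x4=0: formula gives 1, H = 1 ✓
  x1=0, x2=0, x3=0, x4=1: formula gives 1, H = 1 ✓
  x1=0, x2=0, x3=1, x4=0: formula gives 1, but H = 0 ✗
Since they disagree at (0,0,1,0), the expression is not a correct formula for H.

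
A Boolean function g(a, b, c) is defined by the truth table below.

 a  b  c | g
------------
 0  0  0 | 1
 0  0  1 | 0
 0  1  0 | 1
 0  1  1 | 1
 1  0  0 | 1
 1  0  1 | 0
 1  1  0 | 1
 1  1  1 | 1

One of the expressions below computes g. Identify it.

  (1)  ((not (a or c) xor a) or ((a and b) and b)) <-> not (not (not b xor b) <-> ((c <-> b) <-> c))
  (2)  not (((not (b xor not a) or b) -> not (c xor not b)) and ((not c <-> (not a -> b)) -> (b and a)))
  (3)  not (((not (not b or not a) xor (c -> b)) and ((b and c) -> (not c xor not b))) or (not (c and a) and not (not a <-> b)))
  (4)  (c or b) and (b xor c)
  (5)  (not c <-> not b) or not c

(1): at (0,0,0) it gives 0, but g = 1 — eliminated.
(2): at (0,0,0) it gives 0, but g = 1 — eliminated.
(3): at (0,0,0) it gives 0, but g = 1 — eliminated.
(4): at (0,0,0) it gives 0, but g = 1 — eliminated.
Only (5) survives; checking it on all 8 rows confirms it matches g.

5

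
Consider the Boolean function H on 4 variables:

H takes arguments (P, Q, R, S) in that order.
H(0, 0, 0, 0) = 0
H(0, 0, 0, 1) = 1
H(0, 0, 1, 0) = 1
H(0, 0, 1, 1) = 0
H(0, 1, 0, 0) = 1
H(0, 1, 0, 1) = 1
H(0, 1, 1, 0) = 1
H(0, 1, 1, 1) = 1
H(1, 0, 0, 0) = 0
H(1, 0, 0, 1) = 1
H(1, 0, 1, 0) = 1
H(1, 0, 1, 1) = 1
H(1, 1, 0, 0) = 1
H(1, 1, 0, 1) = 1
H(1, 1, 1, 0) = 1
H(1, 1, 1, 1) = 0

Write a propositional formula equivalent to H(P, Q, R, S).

H(P, Q, R, S) = ~((((((~P & ~Q) & ~R) & ~S) | (((~P & ~Q) & R) & S)) | (((P & ~Q) & ~R) & ~S)) | (((P & Q) & R) & S))

There are just 4 zero rows: (0,0,0,0), (0,0,1,1), (1,0,0,0), (1,1,1,1). Their minterms are ¬P·¬Q·¬R·¬S, ¬P·¬Q·R·S, P·¬Q·¬R·¬S, P·Q·R·S; the OR of those covers precisely the 0-outputs, and negating it yields H.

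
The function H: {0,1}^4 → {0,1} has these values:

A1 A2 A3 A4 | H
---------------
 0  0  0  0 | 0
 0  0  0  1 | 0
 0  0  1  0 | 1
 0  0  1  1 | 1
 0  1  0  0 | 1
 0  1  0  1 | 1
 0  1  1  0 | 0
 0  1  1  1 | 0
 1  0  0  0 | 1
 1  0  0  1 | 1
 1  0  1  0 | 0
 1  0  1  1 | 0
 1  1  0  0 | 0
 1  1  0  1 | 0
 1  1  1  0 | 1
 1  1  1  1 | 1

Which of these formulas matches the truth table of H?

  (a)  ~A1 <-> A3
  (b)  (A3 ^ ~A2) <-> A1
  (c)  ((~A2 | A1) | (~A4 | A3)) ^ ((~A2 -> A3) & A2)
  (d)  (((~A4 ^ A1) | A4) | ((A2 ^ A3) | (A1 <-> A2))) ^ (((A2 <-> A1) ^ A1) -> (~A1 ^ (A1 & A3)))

b

(a) disagrees with H on (0,1,0,0) (formula → 0, table → 1); rule it out.
(c) disagrees with H on (0,0,0,0) (formula → 1, table → 0); rule it out.
(d) disagrees with H on (0,0,1,0) (formula → 0, table → 1); rule it out.
That leaves (b). Evaluating it on every row reproduces the table of H exactly.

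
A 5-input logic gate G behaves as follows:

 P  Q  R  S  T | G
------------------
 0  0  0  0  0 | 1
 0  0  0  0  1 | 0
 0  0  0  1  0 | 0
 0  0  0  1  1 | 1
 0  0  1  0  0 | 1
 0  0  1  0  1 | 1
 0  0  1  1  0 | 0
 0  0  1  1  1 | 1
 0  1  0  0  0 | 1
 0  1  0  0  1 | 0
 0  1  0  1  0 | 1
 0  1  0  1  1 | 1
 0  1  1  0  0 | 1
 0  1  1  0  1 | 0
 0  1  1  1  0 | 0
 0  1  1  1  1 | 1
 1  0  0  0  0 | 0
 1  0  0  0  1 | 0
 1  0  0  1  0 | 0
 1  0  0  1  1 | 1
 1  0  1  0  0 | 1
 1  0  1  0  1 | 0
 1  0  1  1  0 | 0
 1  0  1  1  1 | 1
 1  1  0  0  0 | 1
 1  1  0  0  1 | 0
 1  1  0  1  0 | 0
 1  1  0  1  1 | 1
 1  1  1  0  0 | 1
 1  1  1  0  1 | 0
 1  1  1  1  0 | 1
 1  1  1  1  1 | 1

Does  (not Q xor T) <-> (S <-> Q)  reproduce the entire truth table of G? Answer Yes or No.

No

Evaluate (not Q xor T) <-> (S <-> Q) on each row and compare to G:
  P=0, Q=0, R=0, S=0, T=0: formula gives 1, G = 1 ✓
  P=0, Q=0, R=0, S=0, T=1: formula gives 0, G = 0 ✓
  P=0, Q=0, R=0, S=1, T=0: formula gives 0, G = 0 ✓
  P=0, Q=0, R=0, S=1, T=1: formula gives 1, G = 1 ✓
  …
  P=0, Q=0, R=1, S=0, T=1: formula gives 0, but G = 1 ✗
A single disagreement suffices: at (0,0,1,0,1) they differ, so the formula does not compute G.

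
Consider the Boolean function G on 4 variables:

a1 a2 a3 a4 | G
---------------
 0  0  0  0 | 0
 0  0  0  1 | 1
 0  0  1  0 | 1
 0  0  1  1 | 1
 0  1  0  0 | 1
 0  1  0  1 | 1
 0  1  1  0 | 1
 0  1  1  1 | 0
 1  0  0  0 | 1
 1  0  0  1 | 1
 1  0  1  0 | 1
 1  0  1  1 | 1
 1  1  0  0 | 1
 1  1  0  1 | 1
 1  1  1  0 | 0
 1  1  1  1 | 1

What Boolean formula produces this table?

G(a1, a2, a3, a4) = not (((((not a1 and not a2) and not a3) and not a4) or (((not a1 and a2) and a3) and a4)) or (((a1 and a2) and a3) and not a4))

The 0-rows are (0,0,0,0), (0,1,1,1), (1,1,1,0). Take each as a conjunction (¬a1·¬a2·¬a3·¬a4, ¬a1·a2·a3·a4, a1·a2·a3·¬a4), form their disjunction, and complement — that gives a formula that is 1 everywhere G is.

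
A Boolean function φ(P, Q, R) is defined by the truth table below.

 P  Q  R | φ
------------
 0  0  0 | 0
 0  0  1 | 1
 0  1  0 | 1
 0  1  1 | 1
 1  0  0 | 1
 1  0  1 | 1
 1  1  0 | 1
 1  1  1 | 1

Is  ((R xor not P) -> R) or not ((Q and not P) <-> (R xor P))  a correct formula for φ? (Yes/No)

Yes

Test each input against both φ and the formula:
  P=0, Q=0, R=0: formula gives 0, φ = 0 ✓
  P=0, Q=0, R=1: formula gives 1, φ = 1 ✓
  P=0, Q=1, R=0: formula gives 1, φ = 1 ✓
  P=0, Q=1, R=1: formula gives 1, φ = 1 ✓
  P=1, Q=0, R=0: formula gives 1, φ = 1 ✓
  … (the remaining 3 rows also agree.)
No disagreement on any input; they are logically equivalent.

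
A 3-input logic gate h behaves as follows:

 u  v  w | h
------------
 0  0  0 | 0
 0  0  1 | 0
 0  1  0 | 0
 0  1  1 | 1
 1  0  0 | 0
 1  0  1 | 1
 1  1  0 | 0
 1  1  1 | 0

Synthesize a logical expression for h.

The 1-rows are (0,1,1), (1,0,1). Each contributes one minterm — ¬u·v·w; u·¬v·w — and their disjunction is a sum-of-products form of h.

h(u, v, w) = ((¬u ∧ v) ∧ w) ∨ ((u ∧ ¬v) ∧ w)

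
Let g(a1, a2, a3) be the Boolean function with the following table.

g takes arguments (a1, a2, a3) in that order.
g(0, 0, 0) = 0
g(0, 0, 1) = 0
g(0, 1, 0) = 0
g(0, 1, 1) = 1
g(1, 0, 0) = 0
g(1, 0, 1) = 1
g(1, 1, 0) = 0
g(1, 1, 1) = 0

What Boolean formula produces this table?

g=1 on 2 inputs: (0,1,1), (1,0,1). Reading each as a conjunction of literals (¬a1·a2·a3, a1·¬a2·a3) and taking the OR gives the canonical DNF.

g(a1, a2, a3) = ((NOT a1 AND a2) AND a3) OR ((a1 AND NOT a2) AND a3)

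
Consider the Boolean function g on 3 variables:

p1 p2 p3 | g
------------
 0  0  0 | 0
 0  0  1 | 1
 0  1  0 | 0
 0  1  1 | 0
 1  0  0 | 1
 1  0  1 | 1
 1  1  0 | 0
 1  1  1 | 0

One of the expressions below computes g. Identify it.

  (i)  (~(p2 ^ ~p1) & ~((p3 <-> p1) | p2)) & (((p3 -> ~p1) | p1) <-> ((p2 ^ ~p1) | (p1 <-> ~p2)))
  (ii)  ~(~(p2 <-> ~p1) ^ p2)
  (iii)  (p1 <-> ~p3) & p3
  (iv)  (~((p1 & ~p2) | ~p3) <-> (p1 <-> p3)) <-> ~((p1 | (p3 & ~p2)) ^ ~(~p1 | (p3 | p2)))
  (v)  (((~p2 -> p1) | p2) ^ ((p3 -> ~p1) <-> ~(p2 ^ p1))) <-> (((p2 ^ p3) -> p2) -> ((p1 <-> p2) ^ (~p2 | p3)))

iv

(i) disagrees with g on (0,0,1) (formula → 0, table → 1); rule it out.
(ii) disagrees with g on (0,0,1) (formula → 0, table → 1); rule it out.
(iii) disagrees with g on (0,1,1) (formula → 1, table → 0); rule it out.
(v) disagrees with g on (0,1,1) (formula → 1, table → 0); rule it out.
(iv) is the remaining candidate, and it agrees with g on all 8 inputs.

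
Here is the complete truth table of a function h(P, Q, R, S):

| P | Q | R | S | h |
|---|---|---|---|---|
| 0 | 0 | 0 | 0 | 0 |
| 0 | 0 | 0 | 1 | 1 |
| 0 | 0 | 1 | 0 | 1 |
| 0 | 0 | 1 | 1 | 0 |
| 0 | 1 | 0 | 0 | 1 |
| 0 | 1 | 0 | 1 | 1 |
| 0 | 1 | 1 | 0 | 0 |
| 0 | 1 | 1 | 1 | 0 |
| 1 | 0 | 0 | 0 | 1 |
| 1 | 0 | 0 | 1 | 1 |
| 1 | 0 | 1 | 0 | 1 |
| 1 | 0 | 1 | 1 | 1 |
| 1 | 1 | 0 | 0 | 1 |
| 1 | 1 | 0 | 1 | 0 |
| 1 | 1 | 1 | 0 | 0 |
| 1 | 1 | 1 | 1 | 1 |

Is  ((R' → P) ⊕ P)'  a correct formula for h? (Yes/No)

No

Evaluate ((R' → P) ⊕ P)' on each row and compare to h:
  P=0, Q=0, R=0, S=0: formula gives 1, but h = 0 ✗
A single disagreement suffices: at (0,0,0,0) they differ, so the formula does not compute h.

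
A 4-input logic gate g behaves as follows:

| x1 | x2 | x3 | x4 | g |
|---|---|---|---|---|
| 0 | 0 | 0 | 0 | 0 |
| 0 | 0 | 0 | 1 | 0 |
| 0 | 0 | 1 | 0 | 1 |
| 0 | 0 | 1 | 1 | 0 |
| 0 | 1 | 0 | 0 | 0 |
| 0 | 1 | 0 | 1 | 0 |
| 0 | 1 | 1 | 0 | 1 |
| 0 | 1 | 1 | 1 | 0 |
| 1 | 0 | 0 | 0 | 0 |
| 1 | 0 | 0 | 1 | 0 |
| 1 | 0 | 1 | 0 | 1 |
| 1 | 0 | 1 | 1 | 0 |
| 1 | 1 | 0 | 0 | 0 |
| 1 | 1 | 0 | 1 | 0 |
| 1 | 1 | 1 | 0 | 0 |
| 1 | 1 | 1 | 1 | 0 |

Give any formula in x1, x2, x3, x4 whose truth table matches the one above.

g(x1, x2, x3, x4) = ((((~x1 & ~x2) & x3) & ~x4) | (((~x1 & x2) & x3) & ~x4)) | (((x1 & ~x2) & x3) & ~x4)

Collect the rows where g=1 — (0,0,1,0), (0,1,1,0), (1,0,1,0) — and write one minterm per row: ¬x1·¬x2·x3·¬x4, ¬x1·x2·x3·¬x4, x1·¬x2·x3·¬x4. Their union (logical OR) reproduces the table exactly.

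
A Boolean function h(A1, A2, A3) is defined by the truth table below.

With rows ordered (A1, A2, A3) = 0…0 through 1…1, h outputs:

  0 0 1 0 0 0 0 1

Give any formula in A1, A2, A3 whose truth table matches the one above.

Collect the rows where h=1 — (0,1,0), (1,1,1) — and write one minterm per row: ¬A1·A2·¬A3, A1·A2·A3. Their union (logical OR) reproduces the table exactly.

h(A1, A2, A3) = ((not A1 and A2) and not A3) or ((A1 and A2) and A3)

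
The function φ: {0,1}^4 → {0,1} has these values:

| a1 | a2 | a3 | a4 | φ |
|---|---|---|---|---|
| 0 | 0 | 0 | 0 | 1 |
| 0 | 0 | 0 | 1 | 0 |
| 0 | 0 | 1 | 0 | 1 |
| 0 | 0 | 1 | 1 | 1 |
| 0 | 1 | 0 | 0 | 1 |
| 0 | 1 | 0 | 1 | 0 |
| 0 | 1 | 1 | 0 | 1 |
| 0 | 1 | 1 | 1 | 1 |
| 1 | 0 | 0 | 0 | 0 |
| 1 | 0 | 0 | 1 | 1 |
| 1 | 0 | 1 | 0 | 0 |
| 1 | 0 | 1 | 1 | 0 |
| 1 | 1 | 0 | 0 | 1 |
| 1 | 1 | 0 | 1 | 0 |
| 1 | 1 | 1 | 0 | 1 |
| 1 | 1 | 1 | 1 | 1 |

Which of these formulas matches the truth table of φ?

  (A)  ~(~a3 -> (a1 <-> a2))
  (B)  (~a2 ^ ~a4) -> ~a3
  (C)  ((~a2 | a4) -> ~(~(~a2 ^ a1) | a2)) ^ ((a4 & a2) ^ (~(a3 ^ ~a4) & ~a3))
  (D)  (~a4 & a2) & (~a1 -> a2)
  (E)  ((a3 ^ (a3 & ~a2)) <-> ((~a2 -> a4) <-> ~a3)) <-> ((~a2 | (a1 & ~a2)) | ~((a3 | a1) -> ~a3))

(A) fails at (0,0,0,0): the formula yields 0, φ is 1.
(B) fails at (0,0,0,1): the formula yields 1, φ is 0.
(D) fails at (0,0,0,0): the formula yields 0, φ is 1.
(E) fails at (0,0,1,0): the formula yields 0, φ is 1.
(C) is the remaining candidate, and it agrees with φ on all 16 inputs.

C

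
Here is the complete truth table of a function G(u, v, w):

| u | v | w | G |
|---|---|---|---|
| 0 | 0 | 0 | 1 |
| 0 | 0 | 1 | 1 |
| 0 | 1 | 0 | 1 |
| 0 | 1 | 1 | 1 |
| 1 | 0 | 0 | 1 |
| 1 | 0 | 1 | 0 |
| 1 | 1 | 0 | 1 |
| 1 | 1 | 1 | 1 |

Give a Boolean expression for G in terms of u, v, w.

G(u, v, w) = not ((u and not v) and w)

Only row (1,0,1) gives 0. So G is 1 everywhere except there — the complement of the minterm u·¬v·w.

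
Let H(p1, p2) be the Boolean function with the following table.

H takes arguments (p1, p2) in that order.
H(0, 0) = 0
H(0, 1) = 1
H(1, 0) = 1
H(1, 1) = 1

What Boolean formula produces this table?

H(p1, p2) = p1 OR p2

The output is 1 whenever at least one input is 1 — the OR of all inputs.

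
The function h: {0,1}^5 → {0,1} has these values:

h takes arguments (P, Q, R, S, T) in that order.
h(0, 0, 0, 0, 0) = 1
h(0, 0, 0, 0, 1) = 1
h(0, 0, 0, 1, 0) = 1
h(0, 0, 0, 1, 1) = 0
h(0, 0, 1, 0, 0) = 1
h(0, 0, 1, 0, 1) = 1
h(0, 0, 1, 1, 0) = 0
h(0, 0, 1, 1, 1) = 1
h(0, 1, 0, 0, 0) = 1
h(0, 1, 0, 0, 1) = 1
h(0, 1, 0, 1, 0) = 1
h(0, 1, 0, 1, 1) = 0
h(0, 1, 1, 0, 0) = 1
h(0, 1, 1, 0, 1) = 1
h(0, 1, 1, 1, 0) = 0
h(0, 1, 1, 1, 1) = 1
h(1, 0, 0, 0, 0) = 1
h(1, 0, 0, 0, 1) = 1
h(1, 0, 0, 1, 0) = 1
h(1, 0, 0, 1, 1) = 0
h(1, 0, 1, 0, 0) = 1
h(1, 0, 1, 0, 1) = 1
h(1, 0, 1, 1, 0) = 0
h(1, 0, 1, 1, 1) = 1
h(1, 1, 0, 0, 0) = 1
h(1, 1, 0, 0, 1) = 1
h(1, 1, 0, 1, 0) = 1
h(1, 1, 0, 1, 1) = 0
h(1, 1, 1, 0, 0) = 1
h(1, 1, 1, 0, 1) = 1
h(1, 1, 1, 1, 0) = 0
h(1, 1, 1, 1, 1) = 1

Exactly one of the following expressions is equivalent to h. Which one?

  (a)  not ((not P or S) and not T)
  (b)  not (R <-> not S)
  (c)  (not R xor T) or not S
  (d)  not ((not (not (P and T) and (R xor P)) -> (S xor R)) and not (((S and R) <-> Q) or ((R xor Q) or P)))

(a): at (0,0,0,0,0) it gives 0, but h = 1 — eliminated.
(b): at (0,0,0,1,0) it gives 0, but h = 1 — eliminated.
(d): at (0,0,0,1,1) it gives 1, but h = 0 — eliminated.
(c) is the remaining candidate, and it agrees with h on all 32 inputs.

c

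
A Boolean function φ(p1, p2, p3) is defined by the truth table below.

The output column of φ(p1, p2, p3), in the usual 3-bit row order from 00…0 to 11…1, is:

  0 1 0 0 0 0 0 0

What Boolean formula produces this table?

φ(p1, p2, p3) = (p1' · p2') · p3

φ is 1 on exactly one input, (0,0,1), whose minterm is ¬p1·¬p2·p3. So φ is just that conjunction.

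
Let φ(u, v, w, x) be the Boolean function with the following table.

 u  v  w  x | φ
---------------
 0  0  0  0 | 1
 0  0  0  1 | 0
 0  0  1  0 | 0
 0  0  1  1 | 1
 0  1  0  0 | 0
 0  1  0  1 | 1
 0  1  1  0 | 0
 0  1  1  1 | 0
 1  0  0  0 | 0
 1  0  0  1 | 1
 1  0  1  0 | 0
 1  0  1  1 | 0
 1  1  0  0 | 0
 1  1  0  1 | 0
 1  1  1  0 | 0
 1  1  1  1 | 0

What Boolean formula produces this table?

φ(u, v, w, x) = (((((NOT u AND NOT v) AND NOT w) AND NOT x) OR (((NOT u AND NOT v) AND w) AND x)) OR (((NOT u AND v) AND NOT w) AND x)) OR (((u AND NOT v) AND NOT w) AND x)

Collect the rows where φ=1 — (0,0,0,0), (0,0,1,1), (0,1,0,1), (1,0,0,1) — and write one minterm per row: ¬u·¬v·¬w·¬x, ¬u·¬v·w·x, ¬u·v·¬w·x, u·¬v·¬w·x. Their union (logical OR) reproduces the table exactly.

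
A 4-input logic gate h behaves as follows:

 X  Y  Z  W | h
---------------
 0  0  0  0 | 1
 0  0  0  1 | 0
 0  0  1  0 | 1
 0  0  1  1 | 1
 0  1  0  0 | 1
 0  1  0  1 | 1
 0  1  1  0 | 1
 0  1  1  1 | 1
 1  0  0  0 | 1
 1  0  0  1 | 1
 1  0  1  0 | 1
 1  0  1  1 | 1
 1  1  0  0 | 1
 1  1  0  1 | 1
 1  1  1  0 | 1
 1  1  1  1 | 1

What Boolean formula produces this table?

h(X, Y, Z, W) = not (((not X and not Y) and not Z) and W)

Only row (0,0,0,1) gives 0. So h is 1 everywhere except there — the complement of the minterm ¬X·¬Y·¬Z·W.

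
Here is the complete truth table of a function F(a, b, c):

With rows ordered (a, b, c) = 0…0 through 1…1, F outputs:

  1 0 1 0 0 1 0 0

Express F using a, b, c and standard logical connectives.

Collect the rows where F=1 — (0,0,0), (0,1,0), (1,0,1) — and write one minterm per row: ¬a·¬b·¬c, ¬a·b·¬c, a·¬b·c. Their union (logical OR) reproduces the table exactly.

F(a, b, c) = (((¬a ∧ ¬b) ∧ ¬c) ∨ ((¬a ∧ b) ∧ ¬c)) ∨ ((a ∧ ¬b) ∧ c)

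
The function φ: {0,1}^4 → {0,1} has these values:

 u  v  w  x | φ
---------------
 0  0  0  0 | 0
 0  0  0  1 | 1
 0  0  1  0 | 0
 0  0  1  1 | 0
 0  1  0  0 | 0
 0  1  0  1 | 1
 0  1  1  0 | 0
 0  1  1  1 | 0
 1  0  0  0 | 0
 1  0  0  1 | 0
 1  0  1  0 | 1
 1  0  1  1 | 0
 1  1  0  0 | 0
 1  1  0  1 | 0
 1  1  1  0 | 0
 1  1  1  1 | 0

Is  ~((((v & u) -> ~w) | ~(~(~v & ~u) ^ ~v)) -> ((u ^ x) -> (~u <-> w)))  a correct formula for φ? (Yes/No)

Evaluate ~((((v & u) -> ~w) | ~(~(~v & ~u) ^ ~v)) -> ((u ^ x) -> (~u <-> w))) on each row and compare to φ:
  u=0, v=0, w=0, x=0: formula gives 0, φ = 0 ✓
  u=0, v=0, w=0, x=1: formula gives 1, φ = 1 ✓
  u=0, v=0, w=1, x=0: formula gives 0, φ = 0 ✓
  u=0, v=0, w=1, x=1: formula gives 0, φ = 0 ✓
  … (the remaining 12 rows also agree.)
Every row agrees, so the formula is equivalent.

Yes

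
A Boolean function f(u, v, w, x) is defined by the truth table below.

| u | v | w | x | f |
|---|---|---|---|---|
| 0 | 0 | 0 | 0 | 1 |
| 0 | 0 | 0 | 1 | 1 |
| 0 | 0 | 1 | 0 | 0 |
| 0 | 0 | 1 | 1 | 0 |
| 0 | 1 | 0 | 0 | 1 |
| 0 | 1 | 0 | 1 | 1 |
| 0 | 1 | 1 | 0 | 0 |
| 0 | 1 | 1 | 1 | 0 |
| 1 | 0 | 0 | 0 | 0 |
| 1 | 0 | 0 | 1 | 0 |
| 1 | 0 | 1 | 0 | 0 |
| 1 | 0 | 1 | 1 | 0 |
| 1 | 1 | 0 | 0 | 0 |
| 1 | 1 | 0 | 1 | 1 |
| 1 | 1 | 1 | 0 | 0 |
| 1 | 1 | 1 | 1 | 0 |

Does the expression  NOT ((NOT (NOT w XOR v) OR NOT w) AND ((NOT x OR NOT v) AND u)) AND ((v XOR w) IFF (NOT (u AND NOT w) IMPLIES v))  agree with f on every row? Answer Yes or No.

Test each input against both f and the formula:
  u=0, v=0, w=0, x=0: formula gives 1, f = 1 ✓
  u=0, v=0, w=0, x=1: formula gives 1, f = 1 ✓
  u=0, v=0, w=1, x=0: formula gives 0, f = 0 ✓
  u=0, v=0, w=1, x=1: formula gives 0, f = 0 ✓
  …and likewise for the remaining 12 rows.
All 16 rows match — the expression computes f exactly.

Yes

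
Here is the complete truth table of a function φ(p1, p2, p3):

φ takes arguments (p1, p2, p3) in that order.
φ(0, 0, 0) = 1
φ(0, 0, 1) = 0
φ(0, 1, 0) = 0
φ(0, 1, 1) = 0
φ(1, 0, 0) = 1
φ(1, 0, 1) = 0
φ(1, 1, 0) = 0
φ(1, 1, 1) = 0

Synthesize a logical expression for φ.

Collect the rows where φ=1 — (0,0,0), (1,0,0) — and write one minterm per row: ¬p1·¬p2·¬p3, p1·¬p2·¬p3. Their union (logical OR) reproduces the table exactly.

φ(p1, p2, p3) = ((¬p1 ∧ ¬p2) ∧ ¬p3) ∨ ((p1 ∧ ¬p2) ∧ ¬p3)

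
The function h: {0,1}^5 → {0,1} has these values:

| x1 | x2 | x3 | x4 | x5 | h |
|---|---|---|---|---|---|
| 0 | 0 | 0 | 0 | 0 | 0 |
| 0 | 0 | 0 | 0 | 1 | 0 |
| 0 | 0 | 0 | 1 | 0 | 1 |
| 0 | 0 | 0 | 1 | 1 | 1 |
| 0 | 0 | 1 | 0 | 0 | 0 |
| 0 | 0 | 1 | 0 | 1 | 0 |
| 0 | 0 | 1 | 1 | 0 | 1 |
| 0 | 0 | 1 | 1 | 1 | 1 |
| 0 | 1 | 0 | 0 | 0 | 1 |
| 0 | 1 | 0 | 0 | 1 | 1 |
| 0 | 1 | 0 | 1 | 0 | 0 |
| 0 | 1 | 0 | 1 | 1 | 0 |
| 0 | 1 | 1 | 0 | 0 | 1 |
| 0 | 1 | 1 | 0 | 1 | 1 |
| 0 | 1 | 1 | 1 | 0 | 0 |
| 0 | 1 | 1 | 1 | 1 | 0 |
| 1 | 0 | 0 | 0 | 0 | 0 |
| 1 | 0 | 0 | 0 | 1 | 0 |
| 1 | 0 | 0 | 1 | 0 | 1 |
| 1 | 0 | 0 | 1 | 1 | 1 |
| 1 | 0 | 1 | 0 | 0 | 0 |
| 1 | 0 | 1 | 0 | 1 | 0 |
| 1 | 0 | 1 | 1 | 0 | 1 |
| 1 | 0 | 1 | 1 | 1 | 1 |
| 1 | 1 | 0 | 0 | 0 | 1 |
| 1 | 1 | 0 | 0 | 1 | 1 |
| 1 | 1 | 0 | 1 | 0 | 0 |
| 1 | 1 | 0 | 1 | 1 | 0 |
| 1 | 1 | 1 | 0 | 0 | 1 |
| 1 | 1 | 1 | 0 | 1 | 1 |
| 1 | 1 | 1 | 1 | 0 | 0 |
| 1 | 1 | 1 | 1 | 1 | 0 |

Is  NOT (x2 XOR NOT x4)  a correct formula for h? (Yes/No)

Evaluate NOT (x2 XOR NOT x4) on each row and compare to h:
  x1=0, x2=0, x3=0, x4=0, x5=0: formula gives 0, h = 0 ✓
  x1=0, x2=0, x3=0, x4=0, x5=1: formula gives 0, h = 0 ✓
  x1=0, x2=0, x3=0, x4=1, x5=0: formula gives 1, h = 1 ✓
  x1=0, x2=0, x3=0, x4=1, x5=1: formula gives 1, h = 1 ✓
  … (the remaining 28 rows also agree.)
All 32 rows match — the expression computes h exactly.

Yes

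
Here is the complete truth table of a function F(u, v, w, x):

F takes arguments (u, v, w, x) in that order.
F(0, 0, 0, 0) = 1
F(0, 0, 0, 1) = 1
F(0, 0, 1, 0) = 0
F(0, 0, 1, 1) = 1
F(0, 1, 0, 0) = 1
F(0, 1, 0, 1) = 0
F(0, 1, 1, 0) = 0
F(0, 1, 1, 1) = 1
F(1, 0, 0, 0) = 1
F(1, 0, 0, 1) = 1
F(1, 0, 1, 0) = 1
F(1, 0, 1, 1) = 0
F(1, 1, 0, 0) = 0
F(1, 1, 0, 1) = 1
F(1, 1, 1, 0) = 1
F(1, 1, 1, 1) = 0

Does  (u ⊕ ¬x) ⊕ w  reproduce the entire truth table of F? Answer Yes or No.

No

Test each input against both F and the formula:
  u=0, v=0, w=0, x=0: formula gives 1, F = 1 ✓
  u=0, v=0, w=0, x=1: formula gives 0, but F = 1 ✗
Since they disagree at (0,0,0,1), the expression is not a correct formula for F.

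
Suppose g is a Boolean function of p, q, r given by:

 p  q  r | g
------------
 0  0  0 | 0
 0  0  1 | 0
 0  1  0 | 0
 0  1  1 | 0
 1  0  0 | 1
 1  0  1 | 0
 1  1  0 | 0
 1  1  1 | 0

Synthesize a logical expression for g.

g(p, q, r) = (p & ~q) & ~r

g is 1 on exactly one input, (1,0,0), whose minterm is p·¬q·¬r. So g is just that conjunction.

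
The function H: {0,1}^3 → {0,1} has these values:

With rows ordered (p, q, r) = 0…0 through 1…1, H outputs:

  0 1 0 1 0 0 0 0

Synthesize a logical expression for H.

H(p, q, r) = ((not p and not q) and r) or ((not p and q) and r)

H=1 on 2 inputs: (0,0,1), (0,1,1). Reading each as a conjunction of literals (¬p·¬q·r, ¬p·q·r) and taking the OR gives the canonical DNF.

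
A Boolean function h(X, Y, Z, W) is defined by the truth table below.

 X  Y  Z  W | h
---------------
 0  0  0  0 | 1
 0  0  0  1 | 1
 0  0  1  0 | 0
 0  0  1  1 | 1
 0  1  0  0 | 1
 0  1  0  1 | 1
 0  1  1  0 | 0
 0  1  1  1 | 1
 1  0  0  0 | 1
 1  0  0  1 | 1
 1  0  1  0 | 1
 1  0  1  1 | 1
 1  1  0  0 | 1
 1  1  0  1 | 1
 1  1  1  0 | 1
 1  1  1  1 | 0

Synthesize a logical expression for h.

h is 0 on only 3 rows — (0,0,1,0), (0,1,1,0), (1,1,1,1). Writing each as a minterm (¬X·¬Y·Z·¬W, ¬X·Y·Z·¬W, X·Y·Z·W) and OR-ing them characterizes exactly where h=0, so h is the negation of that disjunction.

h(X, Y, Z, W) = ¬(((((¬X ∧ ¬Y) ∧ Z) ∧ ¬W) ∨ (((¬X ∧ Y) ∧ Z) ∧ ¬W)) ∨ (((X ∧ Y) ∧ Z) ∧ W))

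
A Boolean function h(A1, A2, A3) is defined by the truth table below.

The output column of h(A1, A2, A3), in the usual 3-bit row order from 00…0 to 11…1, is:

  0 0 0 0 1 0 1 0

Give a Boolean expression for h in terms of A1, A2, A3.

The 1-rows are (1,0,0), (1,1,0). Each contributes one minterm — A1·¬A2·¬A3; A1·A2·¬A3 — and their disjunction is a sum-of-products form of h.

h(A1, A2, A3) = ((A1 · A2') · A3') + ((A1 · A2) · A3')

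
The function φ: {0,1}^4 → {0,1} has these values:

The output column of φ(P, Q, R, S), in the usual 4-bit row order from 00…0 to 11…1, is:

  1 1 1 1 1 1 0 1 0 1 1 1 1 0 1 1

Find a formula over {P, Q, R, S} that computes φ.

φ(P, Q, R, S) = ~(((((~P & Q) & R) & ~S) | (((P & ~Q) & ~R) & ~S)) | (((P & Q) & ~R) & S))

The 0-rows are (0,1,1,0), (1,0,0,0), (1,1,0,1). Take each as a conjunction (¬P·Q·R·¬S, P·¬Q·¬R·¬S, P·Q·¬R·S), form their disjunction, and complement — that gives a formula that is 1 everywhere φ is.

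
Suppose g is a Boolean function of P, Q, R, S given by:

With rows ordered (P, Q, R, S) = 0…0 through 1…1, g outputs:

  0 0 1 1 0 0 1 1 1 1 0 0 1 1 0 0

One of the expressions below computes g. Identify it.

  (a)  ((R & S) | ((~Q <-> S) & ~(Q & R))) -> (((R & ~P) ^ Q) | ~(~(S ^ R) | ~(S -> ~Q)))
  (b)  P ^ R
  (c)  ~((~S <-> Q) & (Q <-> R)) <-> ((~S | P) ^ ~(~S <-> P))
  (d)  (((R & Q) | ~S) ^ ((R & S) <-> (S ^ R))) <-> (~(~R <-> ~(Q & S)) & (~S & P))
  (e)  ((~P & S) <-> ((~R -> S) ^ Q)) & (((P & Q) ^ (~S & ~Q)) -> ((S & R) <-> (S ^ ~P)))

(a): at (0,0,0,0) it gives 1, but g = 0 — eliminated.
(c): at (0,0,0,1) it gives 1, but g = 0 — eliminated.
(d): at (0,0,0,0) it gives 1, but g = 0 — eliminated.
(e): at (0,0,0,1) it gives 1, but g = 0 — eliminated.
That leaves (b). Evaluating it on every row reproduces the table of g exactly.

b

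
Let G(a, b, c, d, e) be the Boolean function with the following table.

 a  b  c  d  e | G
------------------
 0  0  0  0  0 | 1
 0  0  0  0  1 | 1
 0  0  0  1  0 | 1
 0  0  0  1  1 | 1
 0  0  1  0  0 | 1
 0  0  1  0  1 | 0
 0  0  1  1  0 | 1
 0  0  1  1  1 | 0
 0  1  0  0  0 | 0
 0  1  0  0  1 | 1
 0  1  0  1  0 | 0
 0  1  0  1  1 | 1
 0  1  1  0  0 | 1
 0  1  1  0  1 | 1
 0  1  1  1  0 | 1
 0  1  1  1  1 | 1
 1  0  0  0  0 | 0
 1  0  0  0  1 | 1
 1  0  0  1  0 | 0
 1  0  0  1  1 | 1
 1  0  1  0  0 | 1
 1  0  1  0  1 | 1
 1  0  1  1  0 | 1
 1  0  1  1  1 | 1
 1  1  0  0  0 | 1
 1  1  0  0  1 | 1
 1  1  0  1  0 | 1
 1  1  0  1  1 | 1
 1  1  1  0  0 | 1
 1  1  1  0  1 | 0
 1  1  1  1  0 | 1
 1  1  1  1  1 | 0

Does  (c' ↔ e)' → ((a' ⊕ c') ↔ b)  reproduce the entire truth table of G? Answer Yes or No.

Yes

Test each input against both G and the formula:
  a=0, b=0, c=0, d=0, e=0: formula gives 1, G = 1 ✓
  a=0, b=0, c=0, d=0, e=1: formula gives 1, G = 1 ✓
  a=0, b=0, c=0, d=1, e=0: formula gives 1, G = 1 ✓
  a=0, b=0, c=0, d=1, e=1: formula gives 1, G = 1 ✓
  …and likewise for the remaining 28 rows.
All 32 rows match — the expression computes G exactly.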